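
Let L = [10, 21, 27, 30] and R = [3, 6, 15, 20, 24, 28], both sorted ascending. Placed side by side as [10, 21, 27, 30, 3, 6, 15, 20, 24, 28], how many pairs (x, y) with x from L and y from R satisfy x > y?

Cross-inversions: 17

Count, for every r in R, how many entries of L exceed r:
r = 3: 10, 21, 27, 30 → 4
r = 6: 10, 21, 27, 30 → 4
r = 15: 21, 27, 30 → 3
r = 20: 21, 27, 30 → 3
r = 24: 27, 30 → 2
r = 28: 30 → 1
Cross-inversions: 4 + 4 + 3 + 3 + 2 + 1 = 17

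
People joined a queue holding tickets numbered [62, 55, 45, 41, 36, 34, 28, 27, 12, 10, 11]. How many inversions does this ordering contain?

54 out-of-order pairs

Element-by-element contributions:
62 → 55, 45, 41, 36, 34, 28, 27, 12, 10, 11 → 10
55 → 45, 41, 36, 34, 28, 27, 12, 10, 11 → 9
45 → 41, 36, 34, 28, 27, 12, 10, 11 → 8
41 → 36, 34, 28, 27, 12, 10, 11 → 7
36 → 34, 28, 27, 12, 10, 11 → 6
34 → 28, 27, 12, 10, 11 → 5
28 → 27, 12, 10, 11 → 4
27 → 12, 10, 11 → 3
12 → 10, 11 → 2
10 → none → 0
11 → none → 0
Sum: 10 + 9 + 8 + 7 + 6 + 5 + 4 + 3 + 2 + 0 + 0 = 54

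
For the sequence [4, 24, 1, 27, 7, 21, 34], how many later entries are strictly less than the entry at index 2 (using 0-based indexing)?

0

The element at index 2 is 1.
Elements after it: 27, 7, 21, 34
None of them are smaller than 1.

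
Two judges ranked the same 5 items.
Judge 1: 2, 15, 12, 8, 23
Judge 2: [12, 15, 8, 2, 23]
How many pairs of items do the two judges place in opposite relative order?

Discordant pairs: 4

Assign each item its position (1..5) in the first ordering, then rewrite the second ordering as that position sequence:
positions: 2→1, 15→2, 12→3, 8→4, 23→5
second ordering as positions: [3, 2, 4, 1, 5]
Discordant pairs = inversions in this position sequence.
3: 2, 1 → 2
2: 1 → 1
4: 1 → 1
1: 0
5: 0
Total: 2 + 1 + 1 + 0 + 0 = 4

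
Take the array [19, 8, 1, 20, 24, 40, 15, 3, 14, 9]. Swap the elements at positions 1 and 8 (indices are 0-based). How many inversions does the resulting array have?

Inversions: 25

Positions 1 and 8 hold 8 and 14; after swapping, the array is [19, 14, 1, 20, 24, 40, 15, 3, 8, 9].
Sweep left to right; for each value list the smaller values that follow it:
19 → 14, 1, 15, 3, 8, 9 → 6
14 → 1, 3, 8, 9 → 4
1 → none → 0
20 → 15, 3, 8, 9 → 4
24 → 15, 3, 8, 9 → 4
40 → 15, 3, 8, 9 → 4
15 → 3, 8, 9 → 3
3 → none → 0
8 → none → 0
9 → none → 0
Sum: 6 + 4 + 0 + 4 + 4 + 4 + 3 + 0 + 0 + 0 = 25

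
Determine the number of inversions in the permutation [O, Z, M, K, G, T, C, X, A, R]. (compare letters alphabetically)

Sweep left to right; for each value list the smaller values that follow it:
O: 5
Z: 8
M: 4
K: 3
G: 2
T: 3
C: 1
X: 2
A: 0
R: 0
Sum: 5 + 8 + 4 + 3 + 2 + 3 + 1 + 2 + 0 + 0 = 28

There are 28 inversions.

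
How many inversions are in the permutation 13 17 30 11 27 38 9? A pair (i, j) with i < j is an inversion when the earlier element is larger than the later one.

Inversions: 10

Count, for each position, how many later elements it exceeds:
13: 2
17: 2
30: 3
11: 1
27: 1
38: 1
9: 0
Sum: 2 + 2 + 3 + 1 + 1 + 1 + 0 = 10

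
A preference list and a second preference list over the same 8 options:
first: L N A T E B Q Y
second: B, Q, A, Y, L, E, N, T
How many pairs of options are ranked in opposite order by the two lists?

18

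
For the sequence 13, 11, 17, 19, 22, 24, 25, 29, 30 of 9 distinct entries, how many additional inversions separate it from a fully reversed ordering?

Maximum inversions for 9 distinct elements is C(9, 2) = 9·8/2 = 36.
Current inversions — for each element, count later smaller elements:
13: 1
11: 0
17: 0
19: 0
22: 0
24: 0
25: 0
29: 0
30: 0
Current total: 1 + 0 + 0 + 0 + 0 + 0 + 0 + 0 + 0 = 1
Shortfall: 36 − 1 = 35

35 inversions short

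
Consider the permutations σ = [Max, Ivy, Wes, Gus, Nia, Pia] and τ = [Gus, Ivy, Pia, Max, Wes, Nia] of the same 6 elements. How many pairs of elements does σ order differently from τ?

There are 7 discordant pairs.

Assign each item its position (1..6) in the first ordering, then rewrite the second ordering as that position sequence:
positions: Max→1, Ivy→2, Wes→3, Gus→4, Nia→5, Pia→6
second ordering as positions: [4, 2, 6, 1, 3, 5]
Discordant pairs = inversions in this position sequence.
4: 2, 1, 3 → 3
2: 1 → 1
6: 1, 3, 5 → 3
1: 0
3: 0
5: 0
Total: 3 + 1 + 3 + 0 + 0 + 0 = 7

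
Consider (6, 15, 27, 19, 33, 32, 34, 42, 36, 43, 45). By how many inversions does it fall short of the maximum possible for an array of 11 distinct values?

52

Maximum inversions for 11 distinct elements is C(11, 2) = 11·10/2 = 55.
Current inversions — for each element, count later smaller elements:
6: 0
15: 0
27: 1
19: 0
33: 1
32: 0
34: 0
42: 1
36: 0
43: 0
45: 0
Current total: 0 + 0 + 1 + 0 + 1 + 0 + 0 + 1 + 0 + 0 + 0 = 3
Shortfall: 55 − 3 = 52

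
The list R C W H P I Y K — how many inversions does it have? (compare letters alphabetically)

12

Element-by-element contributions:
R → C, H, P, I, K → 5
C → none → 0
W → H, P, I, K → 4
H → none → 0
P → I, K → 2
I → none → 0
Y → K → 1
K → none → 0
Sum: 5 + 0 + 4 + 0 + 2 + 0 + 1 + 0 = 12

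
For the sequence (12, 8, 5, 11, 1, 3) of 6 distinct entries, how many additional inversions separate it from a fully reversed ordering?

3

Maximum inversions for 6 distinct elements is C(6, 2) = 6·5/2 = 15.
Current inversions — for each element, count later smaller elements:
12: 5
8: 3
5: 2
11: 2
1: 0
3: 0
Current total: 5 + 3 + 2 + 2 + 0 + 0 = 12
Shortfall: 15 − 12 = 3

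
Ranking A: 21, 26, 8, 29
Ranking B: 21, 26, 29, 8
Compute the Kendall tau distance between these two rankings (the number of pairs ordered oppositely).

Assign each item its position (1..4) in the first ordering, then rewrite the second ordering as that position sequence:
positions: 21→1, 26→2, 8→3, 29→4
second ordering as positions: [1, 2, 4, 3]
Discordant pairs = inversions in this position sequence.
1: 0
2: 0
4: 3 → 1
3: 0
Total: 0 + 0 + 1 + 0 = 1

1 discordant pair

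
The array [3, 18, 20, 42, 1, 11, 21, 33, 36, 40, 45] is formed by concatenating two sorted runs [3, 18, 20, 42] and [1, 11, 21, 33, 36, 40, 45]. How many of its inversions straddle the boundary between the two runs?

11

Count, for every r in R, how many entries of L exceed r:
r = 1: 3, 18, 20, 42 → 4
r = 11: 18, 20, 42 → 3
r = 21: 42 → 1
r = 33: 42 → 1
r = 36: 42 → 1
r = 40: 42 → 1
r = 45: none → 0
Cross-inversions: 4 + 3 + 1 + 1 + 1 + 1 + 0 = 11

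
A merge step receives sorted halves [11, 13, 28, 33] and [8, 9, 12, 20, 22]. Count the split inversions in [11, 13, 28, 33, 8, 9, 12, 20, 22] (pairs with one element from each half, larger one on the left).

Split inversions: 15

For each element r of the right run, count left-run elements greater than r:
r = 8: 11, 13, 28, 33 → 4
r = 9: 11, 13, 28, 33 → 4
r = 12: 13, 28, 33 → 3
r = 20: 28, 33 → 2
r = 22: 28, 33 → 2
Cross-inversions: 4 + 4 + 3 + 2 + 2 = 15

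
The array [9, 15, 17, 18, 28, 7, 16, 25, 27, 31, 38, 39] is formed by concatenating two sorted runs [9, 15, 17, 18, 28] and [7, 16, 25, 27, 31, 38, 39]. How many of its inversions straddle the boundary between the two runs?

10

Count, for every r in R, how many entries of L exceed r:
r = 7: 9, 15, 17, 18, 28 → 5
r = 16: 17, 18, 28 → 3
r = 25: 28 → 1
r = 27: 28 → 1
r = 31: none → 0
r = 38: none → 0
r = 39: none → 0
Cross-inversions: 5 + 3 + 1 + 1 + 0 + 0 + 0 = 10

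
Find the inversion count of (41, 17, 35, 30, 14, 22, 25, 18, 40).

20 inversions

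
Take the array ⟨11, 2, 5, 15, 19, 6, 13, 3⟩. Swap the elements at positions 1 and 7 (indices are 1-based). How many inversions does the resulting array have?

There are 14 inversions.

Positions 1 and 7 hold 11 and 13; after swapping, the array is [13, 2, 5, 15, 19, 6, 11, 3].
Count, for each position, how many later elements it exceeds:
13 → 2, 5, 6, 11, 3 → 5
2 → none → 0
5 → 3 → 1
15 → 6, 11, 3 → 3
19 → 6, 11, 3 → 3
6 → 3 → 1
11 → 3 → 1
3 → none → 0
Sum: 5 + 0 + 1 + 3 + 3 + 1 + 1 + 0 = 14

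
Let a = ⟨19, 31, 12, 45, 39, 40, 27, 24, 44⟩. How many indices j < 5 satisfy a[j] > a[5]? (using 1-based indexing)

The element at index 5 is 39.
Elements before it: 19, 31, 12, 45
Those larger than 39: 45

1 such element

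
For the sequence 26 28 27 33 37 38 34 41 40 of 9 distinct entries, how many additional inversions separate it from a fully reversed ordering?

Maximum inversions for 9 distinct elements is C(9, 2) = 9·8/2 = 36.
Current inversions — for each element, count later smaller elements:
26: 0
28: 1
27: 0
33: 0
37: 1
38: 1
34: 0
41: 1
40: 0
Current total: 0 + 1 + 0 + 0 + 1 + 1 + 0 + 1 + 0 = 4
Shortfall: 36 − 4 = 32

32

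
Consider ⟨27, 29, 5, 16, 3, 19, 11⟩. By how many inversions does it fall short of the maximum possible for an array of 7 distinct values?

Maximum inversions for 7 distinct elements is C(7, 2) = 7·6/2 = 21.
Current inversions — for each element, count later smaller elements:
27: 5
29: 5
5: 1
16: 2
3: 0
19: 1
11: 0
Current total: 5 + 5 + 1 + 2 + 0 + 1 + 0 = 14
Shortfall: 21 − 14 = 7

7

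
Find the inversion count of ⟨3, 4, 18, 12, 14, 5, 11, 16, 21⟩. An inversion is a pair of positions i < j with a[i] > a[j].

There are 9 out-of-order pairs.

Element-by-element contributions:
3: 0
4: 0
18: 5
12: 2
14: 2
5: 0
11: 0
16: 0
21: 0
Sum: 0 + 0 + 5 + 2 + 2 + 0 + 0 + 0 + 0 = 9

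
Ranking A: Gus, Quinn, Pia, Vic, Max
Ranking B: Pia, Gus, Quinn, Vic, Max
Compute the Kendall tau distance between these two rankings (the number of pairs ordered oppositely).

Assign each item its position (1..5) in the first ordering, then rewrite the second ordering as that position sequence:
positions: Gus→1, Quinn→2, Pia→3, Vic→4, Max→5
second ordering as positions: [3, 1, 2, 4, 5]
Discordant pairs = inversions in this position sequence.
3: 1, 2 → 2
1: 0
2: 0
4: 0
5: 0
Total: 2 + 0 + 0 + 0 + 0 = 2

2 discordant pairs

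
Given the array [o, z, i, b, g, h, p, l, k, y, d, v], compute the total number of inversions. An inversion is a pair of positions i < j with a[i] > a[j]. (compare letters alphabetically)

Element-by-element contributions:
o → i, b, g, h, l, k, d → 7
z → i, b, g, h, p, l, k, y, d, v → 10
i → b, g, h, d → 4
b → none → 0
g → d → 1
h → d → 1
p → l, k, d → 3
l → k, d → 2
k → d → 1
y → d, v → 2
d → none → 0
v → none → 0
Sum: 7 + 10 + 4 + 0 + 1 + 1 + 3 + 2 + 1 + 2 + 0 + 0 = 31

31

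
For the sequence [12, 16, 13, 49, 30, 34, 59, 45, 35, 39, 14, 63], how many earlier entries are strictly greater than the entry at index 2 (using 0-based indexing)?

1

The element at index 2 is 13.
Elements before it: 12, 16
Those larger than 13: 16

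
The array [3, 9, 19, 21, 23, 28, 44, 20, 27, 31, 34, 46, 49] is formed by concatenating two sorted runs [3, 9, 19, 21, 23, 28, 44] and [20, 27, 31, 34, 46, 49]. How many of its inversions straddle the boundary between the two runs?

For each element r of the right run, count left-run elements greater than r:
r = 20: 21, 23, 28, 44 → 4
r = 27: 28, 44 → 2
r = 31: 44 → 1
r = 34: 44 → 1
r = 46: none → 0
r = 49: none → 0
Cross-inversions: 4 + 2 + 1 + 1 + 0 + 0 = 8

8 split inversions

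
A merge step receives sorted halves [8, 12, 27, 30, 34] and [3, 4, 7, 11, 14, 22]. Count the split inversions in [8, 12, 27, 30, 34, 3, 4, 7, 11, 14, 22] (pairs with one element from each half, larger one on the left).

25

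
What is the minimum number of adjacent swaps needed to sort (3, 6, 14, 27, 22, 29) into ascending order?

Minimum adjacent swaps = number of inversions (each swap of adjacent out-of-order elements removes one inversion and no swap can remove more).
Count inversions — for each element, later elements that are smaller:
3: none → 0
6: none → 0
14: none → 0
27: 22 → 1
22: none → 0
29: none → 0
Total inversions: 0 + 0 + 0 + 1 + 0 + 0 = 1

1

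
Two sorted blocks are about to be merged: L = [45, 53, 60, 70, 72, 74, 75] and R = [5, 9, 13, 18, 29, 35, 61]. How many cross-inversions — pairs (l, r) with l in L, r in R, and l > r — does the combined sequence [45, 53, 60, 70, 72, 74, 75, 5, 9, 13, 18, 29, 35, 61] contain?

46

Count, for every r in R, how many entries of L exceed r:
r = 5: 45, 53, 60, 70, 72, 74, 75 → 7
r = 9: 45, 53, 60, 70, 72, 74, 75 → 7
r = 13: 45, 53, 60, 70, 72, 74, 75 → 7
r = 18: 45, 53, 60, 70, 72, 74, 75 → 7
r = 29: 45, 53, 60, 70, 72, 74, 75 → 7
r = 35: 45, 53, 60, 70, 72, 74, 75 → 7
r = 61: 70, 72, 74, 75 → 4
Cross-inversions: 7 + 7 + 7 + 7 + 7 + 7 + 4 = 46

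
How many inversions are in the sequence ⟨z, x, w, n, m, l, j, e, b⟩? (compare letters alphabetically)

For each element, count later entries that are smaller:
z: 8
x: 7
w: 6
n: 5
m: 4
l: 3
j: 2
e: 1
b: 0
Sum: 8 + 7 + 6 + 5 + 4 + 3 + 2 + 1 + 0 = 36

36 inversions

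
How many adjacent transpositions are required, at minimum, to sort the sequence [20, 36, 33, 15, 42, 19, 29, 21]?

15 adjacent swaps

The minimum number of adjacent swaps to sort an array equals its inversion count, since every such swap removes exactly one inversion.
Count inversions — for each element, later elements that are smaller:
20: 15, 19 → 2
36: 33, 15, 19, 29, 21 → 5
33: 15, 19, 29, 21 → 4
15: none → 0
42: 19, 29, 21 → 3
19: none → 0
29: 21 → 1
21: none → 0
Total inversions: 2 + 5 + 4 + 0 + 3 + 0 + 1 + 0 = 15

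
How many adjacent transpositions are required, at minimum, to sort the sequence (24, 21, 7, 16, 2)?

9 swaps

Minimum adjacent swaps = number of inversions (each swap of adjacent out-of-order elements removes one inversion and no swap can remove more).
Count inversions — for each element, later elements that are smaller:
24: 21, 7, 16, 2 → 4
21: 7, 16, 2 → 3
7: 2 → 1
16: 2 → 1
2: none → 0
Total inversions: 4 + 3 + 1 + 1 + 0 = 9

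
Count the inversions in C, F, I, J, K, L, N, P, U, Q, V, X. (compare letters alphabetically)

There is 1 inversion.

Element-by-element contributions:
C → none → 0
F → none → 0
I → none → 0
J → none → 0
K → none → 0
L → none → 0
N → none → 0
P → none → 0
U → Q → 1
Q → none → 0
V → none → 0
X → none → 0
Sum: 0 + 0 + 0 + 0 + 0 + 0 + 0 + 0 + 1 + 0 + 0 + 0 = 1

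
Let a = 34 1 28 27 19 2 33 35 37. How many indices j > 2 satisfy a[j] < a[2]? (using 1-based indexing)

0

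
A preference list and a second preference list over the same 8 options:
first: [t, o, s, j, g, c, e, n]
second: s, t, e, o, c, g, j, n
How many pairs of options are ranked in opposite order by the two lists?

9 pairs

Assign each item its position (1..8) in the first ordering, then rewrite the second ordering as that position sequence:
positions: t→1, o→2, s→3, j→4, g→5, c→6, e→7, n→8
second ordering as positions: [3, 1, 7, 2, 6, 5, 4, 8]
Discordant pairs = inversions in this position sequence.
3: 1, 2 → 2
1: 0
7: 2, 6, 5, 4 → 4
2: 0
6: 5, 4 → 2
5: 4 → 1
4: 0
8: 0
Total: 2 + 0 + 4 + 0 + 2 + 1 + 0 + 0 = 9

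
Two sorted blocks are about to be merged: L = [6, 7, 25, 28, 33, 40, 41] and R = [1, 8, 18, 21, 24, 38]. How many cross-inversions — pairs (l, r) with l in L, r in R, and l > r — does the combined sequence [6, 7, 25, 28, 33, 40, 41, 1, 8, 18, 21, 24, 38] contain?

Count, for every r in R, how many entries of L exceed r:
r = 1: 6, 7, 25, 28, 33, 40, 41 → 7
r = 8: 25, 28, 33, 40, 41 → 5
r = 18: 25, 28, 33, 40, 41 → 5
r = 21: 25, 28, 33, 40, 41 → 5
r = 24: 25, 28, 33, 40, 41 → 5
r = 38: 40, 41 → 2
Cross-inversions: 7 + 5 + 5 + 5 + 5 + 2 = 29

There are 29 cross-inversions.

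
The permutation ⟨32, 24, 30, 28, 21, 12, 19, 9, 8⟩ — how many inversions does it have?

33 inversions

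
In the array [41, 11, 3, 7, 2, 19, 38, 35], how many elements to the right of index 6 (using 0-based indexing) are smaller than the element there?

The element at index 6 is 38.
Elements after it: 35
Those smaller than 38: 35

1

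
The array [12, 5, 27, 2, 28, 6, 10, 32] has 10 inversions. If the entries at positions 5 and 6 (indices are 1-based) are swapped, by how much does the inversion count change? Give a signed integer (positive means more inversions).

Positions 5 and 6 hold 28 and 6; after swapping, the array is [12, 5, 27, 2, 6, 28, 10, 32].
For each element, count later entries that are smaller:
12 → 5, 2, 6, 10 → 4
5 → 2 → 1
27 → 2, 6, 10 → 3
2 → none → 0
6 → none → 0
28 → 10 → 1
10 → none → 0
32 → none → 0
Sum: 4 + 1 + 3 + 0 + 0 + 1 + 0 + 0 = 9
Change: 9 − 10 = -1

-1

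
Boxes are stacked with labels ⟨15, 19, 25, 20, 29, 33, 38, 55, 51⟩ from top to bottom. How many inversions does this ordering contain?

2 inversions

Element-by-element contributions:
15 → none → 0
19 → none → 0
25 → 20 → 1
20 → none → 0
29 → none → 0
33 → none → 0
38 → none → 0
55 → 51 → 1
51 → none → 0
Sum: 0 + 0 + 1 + 0 + 0 + 0 + 0 + 1 + 0 = 2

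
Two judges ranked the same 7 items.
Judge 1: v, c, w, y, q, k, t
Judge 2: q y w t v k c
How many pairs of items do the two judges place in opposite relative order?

Discordant pairs: 13

Assign each item its position (1..7) in the first ordering, then rewrite the second ordering as that position sequence:
positions: v→1, c→2, w→3, y→4, q→5, k→6, t→7
second ordering as positions: [5, 4, 3, 7, 1, 6, 2]
Discordant pairs = inversions in this position sequence.
5: 4, 3, 1, 2 → 4
4: 3, 1, 2 → 3
3: 1, 2 → 2
7: 1, 6, 2 → 3
1: 0
6: 2 → 1
2: 0
Total: 4 + 3 + 2 + 3 + 0 + 1 + 0 = 13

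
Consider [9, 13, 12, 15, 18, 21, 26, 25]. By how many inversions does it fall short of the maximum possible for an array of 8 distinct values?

26

Maximum inversions for 8 distinct elements is C(8, 2) = 8·7/2 = 28.
Current inversions — for each element, count later smaller elements:
9: 0
13: 1
12: 0
15: 0
18: 0
21: 0
26: 1
25: 0
Current total: 0 + 1 + 0 + 0 + 0 + 0 + 1 + 0 = 2
Shortfall: 28 − 2 = 26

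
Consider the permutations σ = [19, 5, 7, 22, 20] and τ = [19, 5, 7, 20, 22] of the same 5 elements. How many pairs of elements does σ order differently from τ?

1 discordant pair

Assign each item its position (1..5) in the first ordering, then rewrite the second ordering as that position sequence:
positions: 19→1, 5→2, 7→3, 22→4, 20→5
second ordering as positions: [1, 2, 3, 5, 4]
Discordant pairs = inversions in this position sequence.
1: 0
2: 0
3: 0
5: 4 → 1
4: 0
Total: 0 + 0 + 0 + 1 + 0 = 1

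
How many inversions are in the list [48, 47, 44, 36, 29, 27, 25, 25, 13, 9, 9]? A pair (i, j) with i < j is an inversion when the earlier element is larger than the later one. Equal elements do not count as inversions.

53

Count, for each position, how many later elements it exceeds:
48: 10
47: 9
44: 8
36: 7
29: 6
27: 5
25: 3
25: 3
13: 2
9: 0
9: 0
Sum: 10 + 9 + 8 + 7 + 6 + 5 + 3 + 3 + 2 + 0 + 0 = 53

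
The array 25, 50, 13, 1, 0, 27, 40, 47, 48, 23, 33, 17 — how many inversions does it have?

Element-by-element contributions:
25 → 13, 1, 0, 23, 17 → 5
50 → 13, 1, 0, 27, 40, 47, 48, 23, 33, 17 → 10
13 → 1, 0 → 2
1 → 0 → 1
0 → none → 0
27 → 23, 17 → 2
40 → 23, 33, 17 → 3
47 → 23, 33, 17 → 3
48 → 23, 33, 17 → 3
23 → 17 → 1
33 → 17 → 1
17 → none → 0
Sum: 5 + 10 + 2 + 1 + 0 + 2 + 3 + 3 + 3 + 1 + 1 + 0 = 31

31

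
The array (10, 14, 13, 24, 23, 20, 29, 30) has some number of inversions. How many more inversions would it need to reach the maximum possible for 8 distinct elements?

24 inversions short

Maximum inversions for 8 distinct elements is C(8, 2) = 8·7/2 = 28.
Current inversions — for each element, count later smaller elements:
10: 0
14: 1
13: 0
24: 2
23: 1
20: 0
29: 0
30: 0
Current total: 0 + 1 + 0 + 2 + 1 + 0 + 0 + 0 = 4
Shortfall: 28 − 4 = 24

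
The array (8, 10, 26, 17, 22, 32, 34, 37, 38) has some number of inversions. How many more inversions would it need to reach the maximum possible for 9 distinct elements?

34 inversions short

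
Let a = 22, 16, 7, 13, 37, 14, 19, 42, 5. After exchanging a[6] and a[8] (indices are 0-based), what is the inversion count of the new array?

Positions 6 and 8 hold 19 and 5; after swapping, the array is [22, 16, 7, 13, 37, 14, 5, 42, 19].
Count, for each position, how many later elements it exceeds:
22 → 16, 7, 13, 14, 5, 19 → 6
16 → 7, 13, 14, 5 → 4
7 → 5 → 1
13 → 5 → 1
37 → 14, 5, 19 → 3
14 → 5 → 1
5 → none → 0
42 → 19 → 1
19 → none → 0
Sum: 6 + 4 + 1 + 1 + 3 + 1 + 0 + 1 + 0 = 17

There are 17 inversions.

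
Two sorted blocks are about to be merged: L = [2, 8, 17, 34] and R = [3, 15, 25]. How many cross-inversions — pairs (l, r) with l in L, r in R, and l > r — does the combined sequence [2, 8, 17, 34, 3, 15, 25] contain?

Take each right-half value and tally the left-half values above it:
r = 3: 8, 17, 34 → 3
r = 15: 17, 34 → 2
r = 25: 34 → 1
Cross-inversions: 3 + 2 + 1 = 6

6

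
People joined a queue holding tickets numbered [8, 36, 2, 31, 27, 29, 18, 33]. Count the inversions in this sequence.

12 inversions

For each element, count later entries that are smaller:
8 → 2 → 1
36 → 2, 31, 27, 29, 18, 33 → 6
2 → none → 0
31 → 27, 29, 18 → 3
27 → 18 → 1
29 → 18 → 1
18 → none → 0
33 → none → 0
Sum: 1 + 6 + 0 + 3 + 1 + 1 + 0 + 0 = 12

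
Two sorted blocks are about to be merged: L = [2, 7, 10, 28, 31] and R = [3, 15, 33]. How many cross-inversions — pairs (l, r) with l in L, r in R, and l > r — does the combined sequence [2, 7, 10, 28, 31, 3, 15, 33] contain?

6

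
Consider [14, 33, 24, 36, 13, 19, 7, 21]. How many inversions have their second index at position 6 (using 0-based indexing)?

The element at index 6 is 7.
Elements before it: 14, 33, 24, 36, 13, 19
Those larger than 7: 14, 33, 24, 36, 13, 19

6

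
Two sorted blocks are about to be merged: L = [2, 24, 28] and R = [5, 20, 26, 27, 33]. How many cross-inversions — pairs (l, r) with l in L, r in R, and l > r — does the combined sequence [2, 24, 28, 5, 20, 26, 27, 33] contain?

Count, for every r in R, how many entries of L exceed r:
r = 5: 24, 28 → 2
r = 20: 24, 28 → 2
r = 26: 28 → 1
r = 27: 28 → 1
r = 33: none → 0
Cross-inversions: 2 + 2 + 1 + 1 + 0 = 6

Split inversions: 6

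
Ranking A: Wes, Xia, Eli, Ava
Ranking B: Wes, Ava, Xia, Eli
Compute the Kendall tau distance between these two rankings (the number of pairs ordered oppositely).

2

Assign each item its position (1..4) in the first ordering, then rewrite the second ordering as that position sequence:
positions: Wes→1, Xia→2, Eli→3, Ava→4
second ordering as positions: [1, 4, 2, 3]
Discordant pairs = inversions in this position sequence.
1: 0
4: 2, 3 → 2
2: 0
3: 0
Total: 0 + 2 + 0 + 0 = 2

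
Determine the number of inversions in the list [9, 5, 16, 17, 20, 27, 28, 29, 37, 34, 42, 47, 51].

2

For each element, count later entries that are smaller:
9 → 5 → 1
5 → none → 0
16 → none → 0
17 → none → 0
20 → none → 0
27 → none → 0
28 → none → 0
29 → none → 0
37 → 34 → 1
34 → none → 0
42 → none → 0
47 → none → 0
51 → none → 0
Sum: 1 + 0 + 0 + 0 + 0 + 0 + 0 + 0 + 1 + 0 + 0 + 0 + 0 = 2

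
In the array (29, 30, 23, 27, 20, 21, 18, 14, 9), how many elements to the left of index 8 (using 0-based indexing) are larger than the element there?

The element at index 8 is 9.
Elements before it: 29, 30, 23, 27, 20, 21, 18, 14
Those larger than 9: 29, 30, 23, 27, 20, 21, 18, 14

8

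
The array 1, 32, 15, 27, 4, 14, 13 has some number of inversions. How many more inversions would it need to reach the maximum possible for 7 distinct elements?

9

Maximum inversions for 7 distinct elements is C(7, 2) = 7·6/2 = 21.
Current inversions — for each element, count later smaller elements:
1: 0
32: 5
15: 3
27: 3
4: 0
14: 1
13: 0
Current total: 0 + 5 + 3 + 3 + 0 + 1 + 0 = 12
Shortfall: 21 − 12 = 9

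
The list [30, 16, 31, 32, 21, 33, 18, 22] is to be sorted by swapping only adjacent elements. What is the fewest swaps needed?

13 adjacent swaps

Minimum adjacent swaps = number of inversions (each swap of adjacent out-of-order elements removes one inversion and no swap can remove more).
Count inversions — for each element, later elements that are smaller:
30: 16, 21, 18, 22 → 4
16: none → 0
31: 21, 18, 22 → 3
32: 21, 18, 22 → 3
21: 18 → 1
33: 18, 22 → 2
18: none → 0
22: none → 0
Total inversions: 4 + 0 + 3 + 3 + 1 + 2 + 0 + 0 = 13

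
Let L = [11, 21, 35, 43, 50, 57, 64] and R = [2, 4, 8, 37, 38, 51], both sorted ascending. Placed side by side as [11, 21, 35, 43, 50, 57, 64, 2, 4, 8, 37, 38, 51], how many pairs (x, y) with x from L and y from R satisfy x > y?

Take each right-half value and tally the left-half values above it:
r = 2: 11, 21, 35, 43, 50, 57, 64 → 7
r = 4: 11, 21, 35, 43, 50, 57, 64 → 7
r = 8: 11, 21, 35, 43, 50, 57, 64 → 7
r = 37: 43, 50, 57, 64 → 4
r = 38: 43, 50, 57, 64 → 4
r = 51: 57, 64 → 2
Cross-inversions: 7 + 7 + 7 + 4 + 4 + 2 = 31

31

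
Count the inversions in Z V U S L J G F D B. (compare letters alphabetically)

Element-by-element contributions:
Z: 9
V: 8
U: 7
S: 6
L: 5
J: 4
G: 3
F: 2
D: 1
B: 0
Sum: 9 + 8 + 7 + 6 + 5 + 4 + 3 + 2 + 1 + 0 = 45

45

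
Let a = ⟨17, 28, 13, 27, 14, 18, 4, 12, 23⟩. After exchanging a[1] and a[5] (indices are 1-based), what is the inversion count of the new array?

Positions 1 and 5 hold 17 and 14; after swapping, the array is [14, 28, 13, 27, 17, 18, 4, 12, 23].
For each element, count later entries that are smaller:
14 → 13, 4, 12 → 3
28 → 13, 27, 17, 18, 4, 12, 23 → 7
13 → 4, 12 → 2
27 → 17, 18, 4, 12, 23 → 5
17 → 4, 12 → 2
18 → 4, 12 → 2
4 → none → 0
12 → none → 0
23 → none → 0
Sum: 3 + 7 + 2 + 5 + 2 + 2 + 0 + 0 + 0 = 21

21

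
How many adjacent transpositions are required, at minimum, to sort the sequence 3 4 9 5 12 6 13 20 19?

Minimum adjacent swaps = number of inversions (each swap of adjacent out-of-order elements removes one inversion and no swap can remove more).
Count inversions — for each element, later elements that are smaller:
3: none → 0
4: none → 0
9: 5, 6 → 2
5: none → 0
12: 6 → 1
6: none → 0
13: none → 0
20: 19 → 1
19: none → 0
Total inversions: 0 + 0 + 2 + 0 + 1 + 0 + 0 + 1 + 0 = 4

There are 4 swaps.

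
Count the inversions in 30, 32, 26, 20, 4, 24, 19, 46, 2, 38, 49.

Sweep left to right; for each value list the smaller values that follow it:
30: 6
32: 6
26: 5
20: 3
4: 1
24: 2
19: 1
46: 2
2: 0
38: 0
49: 0
Sum: 6 + 6 + 5 + 3 + 1 + 2 + 1 + 2 + 0 + 0 + 0 = 26

Inversions: 26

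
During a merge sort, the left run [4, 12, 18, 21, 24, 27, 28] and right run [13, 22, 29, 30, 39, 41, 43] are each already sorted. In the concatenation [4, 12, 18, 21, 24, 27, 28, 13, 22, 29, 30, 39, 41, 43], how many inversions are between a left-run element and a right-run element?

Split inversions: 8

Count, for every r in R, how many entries of L exceed r:
r = 13: 18, 21, 24, 27, 28 → 5
r = 22: 24, 27, 28 → 3
r = 29: none → 0
r = 30: none → 0
r = 39: none → 0
r = 41: none → 0
r = 43: none → 0
Cross-inversions: 5 + 3 + 0 + 0 + 0 + 0 + 0 = 8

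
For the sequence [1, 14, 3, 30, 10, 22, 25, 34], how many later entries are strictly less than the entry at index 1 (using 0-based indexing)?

The element at index 1 is 14.
Elements after it: 3, 30, 10, 22, 25, 34
Those smaller than 14: 3, 10

2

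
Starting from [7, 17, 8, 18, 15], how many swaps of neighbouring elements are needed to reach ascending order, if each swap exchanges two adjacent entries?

The minimum number of adjacent swaps to sort an array equals its inversion count, since every such swap removes exactly one inversion.
Count inversions — for each element, later elements that are smaller:
7: none → 0
17: 8, 15 → 2
8: none → 0
18: 15 → 1
15: none → 0
Total inversions: 0 + 2 + 0 + 1 + 0 = 3

3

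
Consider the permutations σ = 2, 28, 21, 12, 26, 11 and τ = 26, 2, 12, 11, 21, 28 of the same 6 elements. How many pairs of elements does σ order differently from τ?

Assign each item its position (1..6) in the first ordering, then rewrite the second ordering as that position sequence:
positions: 2→1, 28→2, 21→3, 12→4, 26→5, 11→6
second ordering as positions: [5, 1, 4, 6, 3, 2]
Discordant pairs = inversions in this position sequence.
5: 1, 4, 3, 2 → 4
1: 0
4: 3, 2 → 2
6: 3, 2 → 2
3: 2 → 1
2: 0
Total: 4 + 0 + 2 + 2 + 1 + 0 = 9

9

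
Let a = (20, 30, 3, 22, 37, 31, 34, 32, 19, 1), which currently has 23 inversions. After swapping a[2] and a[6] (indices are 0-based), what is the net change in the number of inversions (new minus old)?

+5

Positions 2 and 6 hold 3 and 34; after swapping, the array is [20, 30, 34, 22, 37, 31, 3, 32, 19, 1].
Sweep left to right; for each value list the smaller values that follow it:
20 → 3, 19, 1 → 3
30 → 22, 3, 19, 1 → 4
34 → 22, 31, 3, 32, 19, 1 → 6
22 → 3, 19, 1 → 3
37 → 31, 3, 32, 19, 1 → 5
31 → 3, 19, 1 → 3
3 → 1 → 1
32 → 19, 1 → 2
19 → 1 → 1
1 → none → 0
Sum: 3 + 4 + 6 + 3 + 5 + 3 + 1 + 2 + 1 + 0 = 28
Change: 28 − 23 = +5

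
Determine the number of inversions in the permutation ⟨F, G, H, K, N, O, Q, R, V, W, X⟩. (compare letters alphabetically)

Out-of-order pairs: 0

Count, for each position, how many later elements it exceeds:
F → none → 0
G → none → 0
H → none → 0
K → none → 0
N → none → 0
O → none → 0
Q → none → 0
R → none → 0
V → none → 0
W → none → 0
X → none → 0
Sum: 0 + 0 + 0 + 0 + 0 + 0 + 0 + 0 + 0 + 0 + 0 = 0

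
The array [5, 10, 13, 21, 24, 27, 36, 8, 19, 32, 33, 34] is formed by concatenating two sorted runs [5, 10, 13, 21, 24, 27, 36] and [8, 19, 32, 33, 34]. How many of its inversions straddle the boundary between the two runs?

Count, for every r in R, how many entries of L exceed r:
r = 8: 10, 13, 21, 24, 27, 36 → 6
r = 19: 21, 24, 27, 36 → 4
r = 32: 36 → 1
r = 33: 36 → 1
r = 34: 36 → 1
Cross-inversions: 6 + 4 + 1 + 1 + 1 = 13

13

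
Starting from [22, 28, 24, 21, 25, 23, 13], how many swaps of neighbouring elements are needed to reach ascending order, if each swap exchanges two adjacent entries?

Minimum adjacent swaps = number of inversions (each swap of adjacent out-of-order elements removes one inversion and no swap can remove more).
Count inversions — for each element, later elements that are smaller:
22: 21, 13 → 2
28: 24, 21, 25, 23, 13 → 5
24: 21, 23, 13 → 3
21: 13 → 1
25: 23, 13 → 2
23: 13 → 1
13: none → 0
Total inversions: 2 + 5 + 3 + 1 + 2 + 1 + 0 = 14

14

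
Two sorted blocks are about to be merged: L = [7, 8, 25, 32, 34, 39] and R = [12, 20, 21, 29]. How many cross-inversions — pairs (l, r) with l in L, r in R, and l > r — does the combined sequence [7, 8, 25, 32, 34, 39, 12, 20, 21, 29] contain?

15 split inversions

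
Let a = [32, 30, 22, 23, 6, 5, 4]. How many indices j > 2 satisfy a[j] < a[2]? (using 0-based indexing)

3

The element at index 2 is 22.
Elements after it: 23, 6, 5, 4
Those smaller than 22: 6, 5, 4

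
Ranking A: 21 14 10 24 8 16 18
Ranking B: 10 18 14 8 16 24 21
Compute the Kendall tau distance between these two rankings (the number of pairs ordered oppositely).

13

Assign each item its position (1..7) in the first ordering, then rewrite the second ordering as that position sequence:
positions: 21→1, 14→2, 10→3, 24→4, 8→5, 16→6, 18→7
second ordering as positions: [3, 7, 2, 5, 6, 4, 1]
Discordant pairs = inversions in this position sequence.
3: 2, 1 → 2
7: 2, 5, 6, 4, 1 → 5
2: 1 → 1
5: 4, 1 → 2
6: 4, 1 → 2
4: 1 → 1
1: 0
Total: 2 + 5 + 1 + 2 + 2 + 1 + 0 = 13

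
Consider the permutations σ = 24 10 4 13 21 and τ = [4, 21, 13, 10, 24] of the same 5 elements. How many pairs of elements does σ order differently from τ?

8 discordant pairs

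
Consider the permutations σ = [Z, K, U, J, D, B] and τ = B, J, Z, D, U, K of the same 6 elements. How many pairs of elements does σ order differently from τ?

11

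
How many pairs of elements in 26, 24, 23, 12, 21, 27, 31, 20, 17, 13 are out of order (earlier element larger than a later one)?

Inversions: 30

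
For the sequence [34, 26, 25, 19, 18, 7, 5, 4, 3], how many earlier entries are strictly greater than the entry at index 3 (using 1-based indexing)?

2

The element at index 3 is 25.
Elements before it: 34, 26
Those larger than 25: 34, 26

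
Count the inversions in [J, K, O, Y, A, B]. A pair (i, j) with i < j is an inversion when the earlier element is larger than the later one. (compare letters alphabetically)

8

Count, for each position, how many later elements it exceeds:
J: 2
K: 2
O: 2
Y: 2
A: 0
B: 0
Sum: 2 + 2 + 2 + 2 + 0 + 0 = 8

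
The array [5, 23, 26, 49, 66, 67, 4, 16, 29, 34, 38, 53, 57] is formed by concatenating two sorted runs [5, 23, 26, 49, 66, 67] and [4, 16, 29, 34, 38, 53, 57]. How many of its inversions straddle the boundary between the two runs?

Take each right-half value and tally the left-half values above it:
r = 4: 5, 23, 26, 49, 66, 67 → 6
r = 16: 23, 26, 49, 66, 67 → 5
r = 29: 49, 66, 67 → 3
r = 34: 49, 66, 67 → 3
r = 38: 49, 66, 67 → 3
r = 53: 66, 67 → 2
r = 57: 66, 67 → 2
Cross-inversions: 6 + 5 + 3 + 3 + 3 + 2 + 2 = 24

Cross-inversions: 24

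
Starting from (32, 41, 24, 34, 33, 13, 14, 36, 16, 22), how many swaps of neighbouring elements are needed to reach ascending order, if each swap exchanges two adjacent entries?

28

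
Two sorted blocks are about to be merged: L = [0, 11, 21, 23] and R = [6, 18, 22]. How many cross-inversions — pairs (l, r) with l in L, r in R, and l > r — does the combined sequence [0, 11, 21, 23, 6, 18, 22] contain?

Take each right-half value and tally the left-half values above it:
r = 6: 11, 21, 23 → 3
r = 18: 21, 23 → 2
r = 22: 23 → 1
Cross-inversions: 3 + 2 + 1 = 6

6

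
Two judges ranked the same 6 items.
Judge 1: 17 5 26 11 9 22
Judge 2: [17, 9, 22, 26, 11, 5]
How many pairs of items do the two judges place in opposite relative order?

Assign each item its position (1..6) in the first ordering, then rewrite the second ordering as that position sequence:
positions: 17→1, 5→2, 26→3, 11→4, 9→5, 22→6
second ordering as positions: [1, 5, 6, 3, 4, 2]
Discordant pairs = inversions in this position sequence.
1: 0
5: 3, 4, 2 → 3
6: 3, 4, 2 → 3
3: 2 → 1
4: 2 → 1
2: 0
Total: 0 + 3 + 3 + 1 + 1 + 0 = 8

8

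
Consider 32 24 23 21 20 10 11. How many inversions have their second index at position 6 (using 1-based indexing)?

The element at index 6 is 10.
Elements before it: 32, 24, 23, 21, 20
Those larger than 10: 32, 24, 23, 21, 20

5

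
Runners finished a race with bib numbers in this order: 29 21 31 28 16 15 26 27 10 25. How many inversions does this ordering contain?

There are 31 out-of-order pairs.

Element-by-element contributions:
29: 8
21: 3
31: 7
28: 6
16: 2
15: 1
26: 2
27: 2
10: 0
25: 0
Sum: 8 + 3 + 7 + 6 + 2 + 1 + 2 + 2 + 0 + 0 = 31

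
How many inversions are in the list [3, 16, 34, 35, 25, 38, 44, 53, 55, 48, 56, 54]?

Sweep left to right; for each value list the smaller values that follow it:
3: 0
16: 0
34: 1
35: 1
25: 0
38: 0
44: 0
53: 1
55: 2
48: 0
56: 1
54: 0
Sum: 0 + 0 + 1 + 1 + 0 + 0 + 0 + 1 + 2 + 0 + 1 + 0 = 6

6 inversions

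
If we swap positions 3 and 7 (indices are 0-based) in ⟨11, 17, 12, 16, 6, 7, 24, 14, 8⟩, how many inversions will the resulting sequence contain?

18

Positions 3 and 7 hold 16 and 14; after swapping, the array is [11, 17, 12, 14, 6, 7, 24, 16, 8].
Count, for each position, how many later elements it exceeds:
11 → 6, 7, 8 → 3
17 → 12, 14, 6, 7, 16, 8 → 6
12 → 6, 7, 8 → 3
14 → 6, 7, 8 → 3
6 → none → 0
7 → none → 0
24 → 16, 8 → 2
16 → 8 → 1
8 → none → 0
Sum: 3 + 6 + 3 + 3 + 0 + 0 + 2 + 1 + 0 = 18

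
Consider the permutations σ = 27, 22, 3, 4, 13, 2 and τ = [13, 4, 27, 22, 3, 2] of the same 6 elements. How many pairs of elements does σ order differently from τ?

7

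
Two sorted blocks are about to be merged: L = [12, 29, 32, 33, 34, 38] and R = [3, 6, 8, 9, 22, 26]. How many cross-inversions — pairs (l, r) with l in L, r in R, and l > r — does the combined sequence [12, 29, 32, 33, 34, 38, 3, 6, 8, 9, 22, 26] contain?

Take each right-half value and tally the left-half values above it:
r = 3: 12, 29, 32, 33, 34, 38 → 6
r = 6: 12, 29, 32, 33, 34, 38 → 6
r = 8: 12, 29, 32, 33, 34, 38 → 6
r = 9: 12, 29, 32, 33, 34, 38 → 6
r = 22: 29, 32, 33, 34, 38 → 5
r = 26: 29, 32, 33, 34, 38 → 5
Cross-inversions: 6 + 6 + 6 + 6 + 5 + 5 = 34

34 split inversions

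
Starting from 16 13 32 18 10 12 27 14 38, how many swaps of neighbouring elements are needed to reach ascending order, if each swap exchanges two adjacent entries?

15

The minimum number of adjacent swaps to sort an array equals its inversion count, since every such swap removes exactly one inversion.
Count inversions — for each element, later elements that are smaller:
16: 13, 10, 12, 14 → 4
13: 10, 12 → 2
32: 18, 10, 12, 27, 14 → 5
18: 10, 12, 14 → 3
10: none → 0
12: none → 0
27: 14 → 1
14: none → 0
38: none → 0
Total inversions: 4 + 2 + 5 + 3 + 0 + 0 + 1 + 0 + 0 = 15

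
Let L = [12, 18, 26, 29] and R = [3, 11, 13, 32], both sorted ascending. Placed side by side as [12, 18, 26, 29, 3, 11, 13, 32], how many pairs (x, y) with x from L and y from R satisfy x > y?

11 cross-inversions

Take each right-half value and tally the left-half values above it:
r = 3: 12, 18, 26, 29 → 4
r = 11: 12, 18, 26, 29 → 4
r = 13: 18, 26, 29 → 3
r = 32: none → 0
Cross-inversions: 4 + 4 + 3 + 0 = 11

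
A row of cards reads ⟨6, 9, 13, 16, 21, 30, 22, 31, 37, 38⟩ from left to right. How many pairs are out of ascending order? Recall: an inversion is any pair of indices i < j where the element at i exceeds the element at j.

1 inversion

Sweep left to right; for each value list the smaller values that follow it:
6 → none → 0
9 → none → 0
13 → none → 0
16 → none → 0
21 → none → 0
30 → 22 → 1
22 → none → 0
31 → none → 0
37 → none → 0
38 → none → 0
Sum: 0 + 0 + 0 + 0 + 0 + 1 + 0 + 0 + 0 + 0 = 1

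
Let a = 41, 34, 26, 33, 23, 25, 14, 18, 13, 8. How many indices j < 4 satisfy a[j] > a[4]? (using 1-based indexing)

The element at index 4 is 33.
Elements before it: 41, 34, 26
Those larger than 33: 41, 34

2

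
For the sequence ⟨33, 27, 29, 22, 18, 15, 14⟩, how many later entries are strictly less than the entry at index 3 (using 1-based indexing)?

4

The element at index 3 is 29.
Elements after it: 22, 18, 15, 14
Those smaller than 29: 22, 18, 15, 14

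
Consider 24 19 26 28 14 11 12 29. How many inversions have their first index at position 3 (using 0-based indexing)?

3

The element at index 3 is 28.
Elements after it: 14, 11, 12, 29
Those smaller than 28: 14, 11, 12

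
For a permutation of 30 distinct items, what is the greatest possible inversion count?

The maximum occurs when the array is in strictly decreasing order: every one of the C(30, 2) pairs is inverted.
C(30, 2) = 30·29/2 = 435

Inversions: 435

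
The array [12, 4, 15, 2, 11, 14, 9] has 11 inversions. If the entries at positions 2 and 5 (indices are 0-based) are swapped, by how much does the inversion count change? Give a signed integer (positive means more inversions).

Positions 2 and 5 hold 15 and 14; after swapping, the array is [12, 4, 14, 2, 11, 15, 9].
Element-by-element contributions:
12 → 4, 2, 11, 9 → 4
4 → 2 → 1
14 → 2, 11, 9 → 3
2 → none → 0
11 → 9 → 1
15 → 9 → 1
9 → none → 0
Sum: 4 + 1 + 3 + 0 + 1 + 1 + 0 = 10
Change: 10 − 11 = -1

-1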